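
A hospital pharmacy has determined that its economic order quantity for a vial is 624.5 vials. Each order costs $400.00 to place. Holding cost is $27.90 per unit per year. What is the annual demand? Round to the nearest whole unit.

Squaring Q* = √(2DS/H) gives Q*² = 2DS/H.
From Q* = √(2DS/H): D = Q*²H / (2S) = 624.5² × 27.9 / (2 × 400) = 13601.259.

D ≈ 13,601 vials per year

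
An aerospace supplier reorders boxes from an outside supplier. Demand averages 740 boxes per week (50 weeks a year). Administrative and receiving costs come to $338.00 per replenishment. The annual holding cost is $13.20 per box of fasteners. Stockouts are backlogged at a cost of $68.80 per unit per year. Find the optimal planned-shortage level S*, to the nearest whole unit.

Annual demand D = 740 × 50 = 37,000.
With planned backorders, Q* = √(2DS/H) · √((H+B)/B).
√(2DS/H) = √(2 × 37,000 × 338 / 13.2) = 1376.535.
√((H+B)/B) = √((13.2+68.8)/68.8) = 1.0917.
Q* ≈ 1502.796.
S* = Q* · H/(H+B) = 1502.796 × 13.2/82 ≈ 241.913.

S* ≈ 242 boxes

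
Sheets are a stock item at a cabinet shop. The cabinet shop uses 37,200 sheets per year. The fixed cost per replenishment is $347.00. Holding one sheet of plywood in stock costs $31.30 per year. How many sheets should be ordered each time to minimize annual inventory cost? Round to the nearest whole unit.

EOQ = √(2DS / H) = √(2 × 37,200 × 347 / 31.3).
= √(25,816,800 / 31.3) = √824,817.8914 ≈ 908.195.

Q* ≈ 908 sheets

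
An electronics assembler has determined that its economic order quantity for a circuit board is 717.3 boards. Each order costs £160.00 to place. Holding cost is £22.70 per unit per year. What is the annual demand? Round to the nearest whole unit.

D ≈ 36,499 boards per year

The basic EOQ model gives Q* = √(2DS/H); rearrange for the unknown.
From Q* = √(2DS/H): D = Q*²H / (2S) = 717.3² × 22.7 / (2 × 160) = 36498.712.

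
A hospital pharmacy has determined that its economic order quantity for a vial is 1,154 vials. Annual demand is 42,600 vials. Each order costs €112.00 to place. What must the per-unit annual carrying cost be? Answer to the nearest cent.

H ≈ €7.17

Invert the EOQ relation Q*² = 2DS/H.
From Q* = √(2DS/H): H = 2DS / Q*² = 2 × 42,600 × 112 / 1,154² = 7.1655.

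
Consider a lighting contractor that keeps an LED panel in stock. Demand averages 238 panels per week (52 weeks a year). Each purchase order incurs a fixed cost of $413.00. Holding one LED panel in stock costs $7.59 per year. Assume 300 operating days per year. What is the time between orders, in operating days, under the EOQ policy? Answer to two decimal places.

T ≈ 28.13 days

Annual demand D = 238 × 52 = 12,376.
EOQ = √(2DS/H) = √(2 × 12,376 × 413 / 7.59) ≈ 1160.54.
Cycle time = Q*/D × 300 = 1160.54 / 12,376 × 300 ≈ 28.132 days.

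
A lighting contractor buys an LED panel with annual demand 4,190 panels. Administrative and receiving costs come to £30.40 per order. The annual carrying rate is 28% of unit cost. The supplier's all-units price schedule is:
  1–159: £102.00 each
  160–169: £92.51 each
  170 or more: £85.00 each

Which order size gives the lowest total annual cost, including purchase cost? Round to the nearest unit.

Holding cost per unit per year at price C is H = 0.28·C.
Candidates are each tier's EOQ (if it falls in that tier) and each price-break quantity.
EOQ at £102.00 = 94.4 (feasible in tier 1): TC = 4,190×£102.00 + (4,190/94.4)×30.4 + (94.4/2)×0.28×£102.00 = £430,077.35.
EOQ at £92.51 = 99.2 < 160, so use break Q=160: TC = 4,190×£92.51 + (4,190/160.0)×30.4 + (160.0/2)×0.28×£92.51 = £390,485.22.
EOQ at £85.00 = 103.5 < 170, so use break Q=170: TC = 4,190×£85.00 + (4,190/170.0)×30.4 + (170.0/2)×0.28×£85.00 = £358,922.27.
Lowest total cost is £358,922.27 at Q = 170.0.

Q* ≈ 170 panels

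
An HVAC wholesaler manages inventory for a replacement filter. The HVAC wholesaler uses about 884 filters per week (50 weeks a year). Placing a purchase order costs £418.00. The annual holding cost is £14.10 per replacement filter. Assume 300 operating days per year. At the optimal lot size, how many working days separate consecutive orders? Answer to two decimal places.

T ≈ 10.99 days

Annual demand D = 884 × 50 = 44,200.
Q* = √(2DS/H) = √(2 × 44,200 × 418 / 14.1) ≈ 1618.84.
Cycle time = Q*/D × 300 = 1618.84 / 44,200 × 300 ≈ 10.988 days.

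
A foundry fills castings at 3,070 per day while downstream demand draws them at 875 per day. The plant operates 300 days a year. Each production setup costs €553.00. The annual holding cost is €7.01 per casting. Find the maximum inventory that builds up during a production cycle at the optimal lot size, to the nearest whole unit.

Annual demand D = 875 × 300 = 262,500.
Production build-up factor (1 − d/p) = 1 − 875/3,070 = 0.7150.
Q* = √(2DS / (H(1 − d/p))) = √(2 × 262,500 × 553 / (7.01 × 0.7150)).
= √(290,325,000 / 5.012) ≈ 7610.885.
Maximum inventory = Q*(1 − d/p) = 7610.885 × 0.7150 ≈ 5441.658.

I_max ≈ 5,442 castings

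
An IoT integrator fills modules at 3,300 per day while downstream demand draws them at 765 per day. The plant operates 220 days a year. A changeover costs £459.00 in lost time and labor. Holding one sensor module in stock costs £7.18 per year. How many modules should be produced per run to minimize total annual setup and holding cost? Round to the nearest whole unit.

Q* ≈ 5,293 modules

Annual demand D = 765 × 220 = 168,300.
Production build-up factor (1 − d/p) = 1 − 765/3,300 = 0.7682.
Q* = √(2DS / (H(1 − d/p))) = √(2 × 168,300 × 459 / (7.18 × 0.7682)).
= √(154,499,400 / 5.5155) ≈ 5292.601.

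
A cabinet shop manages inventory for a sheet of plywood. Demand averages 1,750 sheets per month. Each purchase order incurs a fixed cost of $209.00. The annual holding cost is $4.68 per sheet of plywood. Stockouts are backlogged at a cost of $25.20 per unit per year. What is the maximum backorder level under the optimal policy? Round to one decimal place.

Annual demand D = 1,750 × 12 = 21,000.
With planned backorders, Q* = √(2DS/H) · √((H+B)/B).
√(2DS/H) = √(2 × 21,000 × 209 / 4.68) = 1369.540.
√((H+B)/B) = √((4.68+25.2)/25.2) = 1.0889.
Q* ≈ 1491.300.
S* = Q* · H/(H+B) = 1491.300 × 4.68/29.88 ≈ 233.577.

S* ≈ 233.6 sheets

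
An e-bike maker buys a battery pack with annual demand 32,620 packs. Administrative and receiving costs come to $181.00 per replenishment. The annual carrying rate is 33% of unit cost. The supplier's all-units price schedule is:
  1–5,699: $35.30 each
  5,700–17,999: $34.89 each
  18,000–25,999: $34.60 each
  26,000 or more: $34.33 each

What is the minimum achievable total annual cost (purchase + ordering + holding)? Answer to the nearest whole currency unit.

Holding cost per unit per year at price C is H = 0.33·C.
For each price level, check whether its EOQ is feasible; otherwise the best quantity at that price is the breakpoint.
EOQ at $35.30 = 1006.8 (feasible in tier 1): TC = 32,620×$35.30 + (32,620/1006.8)×181 + (1006.8/2)×0.33×$35.30 = $1,163,214.45.
EOQ at $34.89 = 1012.7 < 5700, so use break Q=5700: TC = 32,620×$34.89 + (32,620/5700.0)×181 + (5700.0/2)×0.33×$34.89 = $1,171,961.67.
EOQ at $34.60 = 1017.0 < 18000, so use break Q=18000: TC = 32,620×$34.60 + (32,620/18000.0)×181 + (18000.0/2)×0.33×$34.60 = $1,231,742.01.
EOQ at $34.33 = 1020.9 < 26000, so use break Q=26000: TC = 32,620×$34.33 + (32,620/26000.0)×181 + (26000.0/2)×0.33×$34.33 = $1,267,347.39.
Lowest total cost among the candidates is at Q = 1006.8.

TC* ≈ $1,163,214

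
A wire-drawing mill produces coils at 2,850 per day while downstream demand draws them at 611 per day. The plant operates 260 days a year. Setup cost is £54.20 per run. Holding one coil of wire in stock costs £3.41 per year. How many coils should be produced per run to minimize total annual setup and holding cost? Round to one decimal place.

Annual demand D = 611 × 260 = 158,860.
Production build-up factor (1 − d/p) = 1 − 611/2,850 = 0.7856.
Q* = √(2DS / (H(1 − d/p))) = √(2 × 158,860 × 54.2 / (3.41 × 0.7856)).
= √(17,220,424 / 2.6789) ≈ 2535.363.

Q* ≈ 2,535.4 coils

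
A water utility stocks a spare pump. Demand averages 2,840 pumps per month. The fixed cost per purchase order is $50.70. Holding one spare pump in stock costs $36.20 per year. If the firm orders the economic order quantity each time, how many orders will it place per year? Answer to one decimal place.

Annual demand D = 2,840 × 12 = 34,080.
Q* = √(2DS/H) = √(2 × 34,080 × 50.7 / 36.2) ≈ 308.97.
Orders per year = D / Q* = 34,080 / 308.97 ≈ 110.302.

N ≈ 110.3 orders per year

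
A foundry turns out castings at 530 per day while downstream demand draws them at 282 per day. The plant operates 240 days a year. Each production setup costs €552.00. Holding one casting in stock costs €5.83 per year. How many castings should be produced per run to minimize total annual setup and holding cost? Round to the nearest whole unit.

Q* ≈ 5,234 castings

Annual demand D = 282 × 240 = 67,680.
Production build-up factor (1 − d/p) = 1 − 282/530 = 0.4679.
Q* = √(2DS / (H(1 − d/p))) = √(2 × 67,680 × 552 / (5.83 × 0.4679)).
= √(74,718,720 / 2.728) ≈ 5233.504.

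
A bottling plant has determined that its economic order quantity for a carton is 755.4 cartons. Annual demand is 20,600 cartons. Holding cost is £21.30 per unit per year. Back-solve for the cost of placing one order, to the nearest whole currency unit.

S ≈ £295

Invert the EOQ relation Q*² = 2DS/H.
From Q* = √(2DS/H): S = Q*²H / (2D) = 755.4² × 21.3 / (2 × 20,600) = 295.0097.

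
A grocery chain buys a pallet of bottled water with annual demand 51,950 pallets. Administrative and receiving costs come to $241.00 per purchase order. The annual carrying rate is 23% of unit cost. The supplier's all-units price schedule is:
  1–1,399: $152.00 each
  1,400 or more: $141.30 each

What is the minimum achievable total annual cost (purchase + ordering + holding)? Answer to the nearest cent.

Holding cost per unit per year at price C is H = 0.23·C.
Evaluate total cost at each tier's feasible EOQ or, if the EOQ is below the tier, at the tier's minimum quantity.
EOQ at $152.00 = 846.3 (feasible in tier 1): TC = 51,950×$152.00 + (51,950/846.3)×241 + (846.3/2)×0.23×$152.00 = $7,925,987.07.
EOQ at $141.30 = 877.8 < 1400, so use break Q=1400: TC = 51,950×$141.30 + (51,950/1400.0)×241 + (1400.0/2)×0.23×$141.30 = $7,372,227.12.
Lowest total cost among the candidates is at Q = 1400.0.

TC* ≈ $7,372,227.12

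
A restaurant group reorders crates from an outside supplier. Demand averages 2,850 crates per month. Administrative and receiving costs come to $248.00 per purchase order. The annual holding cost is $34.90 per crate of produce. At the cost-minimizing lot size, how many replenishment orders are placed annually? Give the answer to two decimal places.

Annual demand D = 2,850 × 12 = 34,200.
Q* = √(2DS/H) = √(2 × 34,200 × 248 / 34.9) ≈ 697.17.
Orders per year = D / Q* = 34,200 / 697.17 ≈ 49.055.

N ≈ 49.06 orders per year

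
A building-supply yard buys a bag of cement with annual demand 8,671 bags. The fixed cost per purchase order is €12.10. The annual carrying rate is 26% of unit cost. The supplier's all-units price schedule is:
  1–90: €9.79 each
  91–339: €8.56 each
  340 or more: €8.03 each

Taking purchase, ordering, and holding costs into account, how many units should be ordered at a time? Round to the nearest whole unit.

Q* ≈ 340 bags

Holding cost per unit per year at price C is H = 0.26·C.
For each price level, check whether its EOQ is feasible; otherwise the best quantity at that price is the breakpoint.
Tier 1 (€9.79): EOQ = 287.1 exceeds tier's upper bound 90, so this tier is dominated.
EOQ at €8.56 = 307.1 (feasible in tier 2): TC = 8,671×€8.56 + (8,671/307.1)×12.1 + (307.1/2)×0.26×€8.56 = €74,907.15.
EOQ at €8.03 = 317.0 < 340, so use break Q=340: TC = 8,671×€8.03 + (8,671/340.0)×12.1 + (340.0/2)×0.26×€8.03 = €70,291.64.
Lowest total cost is €70,291.64 at Q = 340.0.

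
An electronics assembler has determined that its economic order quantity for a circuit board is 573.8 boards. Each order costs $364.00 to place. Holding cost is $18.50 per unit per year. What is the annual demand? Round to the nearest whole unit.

Invert the EOQ relation Q*² = 2DS/H.
From Q* = √(2DS/H): D = Q*²H / (2S) = 573.8² × 18.5 / (2 × 364) = 8366.839.

D ≈ 8,367 boards per year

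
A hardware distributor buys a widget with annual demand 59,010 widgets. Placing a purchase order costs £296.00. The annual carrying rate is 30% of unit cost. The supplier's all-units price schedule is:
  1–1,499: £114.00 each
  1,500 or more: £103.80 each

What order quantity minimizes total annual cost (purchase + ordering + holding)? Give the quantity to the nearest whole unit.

Holding cost per unit per year at price C is H = 0.30·C.
Evaluate total cost at each tier's feasible EOQ or, if the EOQ is below the tier, at the tier's minimum quantity.
EOQ at £114.00 = 1010.7 (feasible in tier 1): TC = 59,010×£114.00 + (59,010/1010.7)×296 + (1010.7/2)×0.30×£114.00 = £6,761,705.01.
EOQ at £103.80 = 1059.2 < 1500, so use break Q=1500: TC = 59,010×£103.80 + (59,010/1500.0)×296 + (1500.0/2)×0.30×£103.80 = £6,160,237.64.
Lowest total cost is £6,160,237.64 at Q = 1500.0.

Q* ≈ 1,500 widgets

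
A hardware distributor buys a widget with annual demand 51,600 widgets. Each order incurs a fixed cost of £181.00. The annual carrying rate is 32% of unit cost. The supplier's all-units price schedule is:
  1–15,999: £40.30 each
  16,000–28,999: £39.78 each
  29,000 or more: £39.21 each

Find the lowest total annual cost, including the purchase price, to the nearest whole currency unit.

TC* ≈ £2,095,001

Holding cost per unit per year at price C is H = 0.32·C.
Candidates are each tier's EOQ (if it falls in that tier) and each price-break quantity.
EOQ at £40.30 = 1203.5 (feasible in tier 1): TC = 51,600×£40.30 + (51,600/1203.5)×181 + (1203.5/2)×0.32×£40.30 = £2,095,000.53.
EOQ at £39.78 = 1211.4 < 16000, so use break Q=16000: TC = 51,600×£39.78 + (51,600/16000.0)×181 + (16000.0/2)×0.32×£39.78 = £2,155,068.52.
EOQ at £39.21 = 1220.1 < 29000, so use break Q=29000: TC = 51,600×£39.21 + (51,600/29000.0)×181 + (29000.0/2)×0.32×£39.21 = £2,205,492.46.
Lowest total cost among the candidates is at Q = 1203.5.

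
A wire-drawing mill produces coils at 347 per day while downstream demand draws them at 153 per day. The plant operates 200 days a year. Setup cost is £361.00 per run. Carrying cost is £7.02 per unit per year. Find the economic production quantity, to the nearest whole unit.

Q* ≈ 2,373 coils

Annual demand D = 153 × 200 = 30,600.
Production build-up factor (1 − d/p) = 1 − 153/347 = 0.5591.
Q* = √(2DS / (H(1 − d/p))) = √(2 × 30,600 × 361 / (7.02 × 0.5591)).
= √(22,093,200 / 3.9247) ≈ 2372.601.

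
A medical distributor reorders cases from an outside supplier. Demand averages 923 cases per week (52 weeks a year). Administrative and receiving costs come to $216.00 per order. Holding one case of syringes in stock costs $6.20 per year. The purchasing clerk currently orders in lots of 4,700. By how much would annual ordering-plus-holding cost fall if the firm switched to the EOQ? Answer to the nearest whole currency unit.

Annual demand D = 923 × 52 = 47,996.
EOQ = √(2DS/H) = √(2 × 47,996 × 216 / 6.2) ≈ 1828.73.
Cost at Q* = (D/Q*)S + (Q*/2)H = √(2DSH) ≈ $11,338.10.
Cost at Q = 4,700: (47,996/4,700)×216 + (4,700/2)×6.2 = $2,205.77 + $14,570.00 = $16,775.77.
Excess = $16,775.77 − $11,338.10 = $5,437.67.

Extra cost ≈ $5,438 per year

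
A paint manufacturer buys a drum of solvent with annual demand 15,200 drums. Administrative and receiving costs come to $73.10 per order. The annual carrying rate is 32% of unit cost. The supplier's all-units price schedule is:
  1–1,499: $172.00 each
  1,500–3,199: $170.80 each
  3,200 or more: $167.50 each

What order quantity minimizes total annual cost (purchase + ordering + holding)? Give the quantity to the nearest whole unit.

Holding cost per unit per year at price C is H = 0.32·C.
Evaluate total cost at each tier's feasible EOQ or, if the EOQ is below the tier, at the tier's minimum quantity.
EOQ at $172.00 = 200.9 (feasible in tier 1): TC = 15,200×$172.00 + (15,200/200.9)×73.1 + (200.9/2)×0.32×$172.00 = $2,625,459.48.
EOQ at $170.80 = 201.6 < 1500, so use break Q=1500: TC = 15,200×$170.80 + (15,200/1500.0)×73.1 + (1500.0/2)×0.32×$170.80 = $2,637,892.75.
EOQ at $167.50 = 203.6 < 3200, so use break Q=3200: TC = 15,200×$167.50 + (15,200/3200.0)×73.1 + (3200.0/2)×0.32×$167.50 = $2,632,107.23.
Lowest total cost is $2,625,459.48 at Q = 200.9.

Q* ≈ 201 drums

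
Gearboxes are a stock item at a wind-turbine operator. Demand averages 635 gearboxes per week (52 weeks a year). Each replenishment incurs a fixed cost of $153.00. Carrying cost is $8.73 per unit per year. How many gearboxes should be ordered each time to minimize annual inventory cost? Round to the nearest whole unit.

Annual demand D = 635 × 52 = 33,020.
EOQ = √(2DS / H) = √(2 × 33,020 × 153 / 8.73).
= √(10,104,120 / 8.73) = √1,157,402.0619 ≈ 1075.826.

Q* ≈ 1,076 gearboxes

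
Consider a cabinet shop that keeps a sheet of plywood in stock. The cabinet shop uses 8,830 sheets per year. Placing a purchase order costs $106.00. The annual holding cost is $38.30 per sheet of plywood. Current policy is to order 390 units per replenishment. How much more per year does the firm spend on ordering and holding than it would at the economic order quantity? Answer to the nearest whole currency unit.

EOQ = √(2DS/H) = √(2 × 8,830 × 106 / 38.3) ≈ 221.08.
Cost at Q* = (D/Q*)S + (Q*/2)H = √(2DSH) ≈ $8,467.35.
Cost at Q = 390: (8,830/390)×106 + (390/2)×38.3 = $2,399.95 + $7,468.50 = $9,868.45.
Excess = $9,868.45 − $8,467.35 = $1,401.10.

Extra cost ≈ $1,401 per year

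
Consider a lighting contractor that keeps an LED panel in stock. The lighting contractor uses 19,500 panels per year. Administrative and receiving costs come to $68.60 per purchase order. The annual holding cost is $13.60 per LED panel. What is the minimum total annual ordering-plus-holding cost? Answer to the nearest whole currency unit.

TC* ≈ $6,032

EOQ = √(2DS/H) = √(2 × 19,500 × 68.6 / 13.6) ≈ 443.53.
At the optimum the two cost components are equal, so total cost = 2·(Q*/2)H = Q*·H.
Minimum total = √(2DSH) = √(2 × 19,500 × 68.6 × 13.6) ≈ 6032.034.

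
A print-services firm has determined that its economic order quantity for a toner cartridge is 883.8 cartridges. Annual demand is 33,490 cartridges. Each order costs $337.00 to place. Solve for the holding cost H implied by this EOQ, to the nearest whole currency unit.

H ≈ $29

The basic EOQ model gives Q* = √(2DS/H); rearrange for the unknown.
From Q* = √(2DS/H): H = 2DS / Q*² = 2 × 33,490 × 337 / 883.8² = 28.8980.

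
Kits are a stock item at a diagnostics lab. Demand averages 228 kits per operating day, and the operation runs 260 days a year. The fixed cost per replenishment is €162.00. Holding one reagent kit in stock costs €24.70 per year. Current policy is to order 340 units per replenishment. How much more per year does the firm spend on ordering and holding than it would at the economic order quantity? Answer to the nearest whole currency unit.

Annual demand D = 228 × 260 = 59,280.
EOQ = √(2DS/H) = √(2 × 59,280 × 162 / 24.7) ≈ 881.82.
Cost at Q* = (D/Q*)S + (Q*/2)H = √(2DSH) ≈ €21,780.86.
Cost at Q = 340: (59,280/340)×162 + (340/2)×24.7 = €28,245.18 + €4,199.00 = €32,444.18.
Excess = €32,444.18 − €21,780.86 = €10,663.31.

Extra cost ≈ €10,663 per year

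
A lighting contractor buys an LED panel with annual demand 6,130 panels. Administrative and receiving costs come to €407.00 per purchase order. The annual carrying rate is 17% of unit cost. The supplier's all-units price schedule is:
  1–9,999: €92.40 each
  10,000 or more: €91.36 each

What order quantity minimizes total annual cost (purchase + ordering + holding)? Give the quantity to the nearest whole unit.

Holding cost per unit per year at price C is H = 0.17·C.
Candidates are each tier's EOQ (if it falls in that tier) and each price-break quantity.
EOQ at €92.40 = 563.6 (feasible in tier 1): TC = 6,130×€92.40 + (6,130/563.6)×407 + (563.6/2)×0.17×€92.40 = €575,265.25.
EOQ at €91.36 = 566.8 < 10000, so use break Q=10000: TC = 6,130×€91.36 + (6,130/10000.0)×407 + (10000.0/2)×0.17×€91.36 = €637,942.29.
Lowest total cost is €575,265.25 at Q = 563.6.

Q* ≈ 564 panels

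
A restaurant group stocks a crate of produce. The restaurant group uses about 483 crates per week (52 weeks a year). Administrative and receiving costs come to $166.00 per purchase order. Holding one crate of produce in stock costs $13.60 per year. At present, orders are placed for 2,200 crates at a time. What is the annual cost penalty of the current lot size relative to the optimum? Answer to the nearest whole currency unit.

Extra cost ≈ $6,206 per year

Annual demand D = 483 × 52 = 25,116.
EOQ = √(2DS/H) = √(2 × 25,116 × 166 / 13.6) ≈ 783.02.
Cost at Q* = (D/Q*)S + (Q*/2)H = √(2DSH) ≈ $10,649.12.
Cost at Q = 2,200: (25,116/2,200)×166 + (2,200/2)×13.6 = $1,895.12 + $14,960.00 = $16,855.12.
Excess = $16,855.12 − $10,649.12 = $6,206.00.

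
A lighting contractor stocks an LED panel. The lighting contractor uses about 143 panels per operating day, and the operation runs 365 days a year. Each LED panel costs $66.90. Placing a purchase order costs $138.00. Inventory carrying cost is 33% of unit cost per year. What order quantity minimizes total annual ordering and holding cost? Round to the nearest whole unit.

Q* ≈ 808 panels

Annual demand D = 143 × 365 = 52,195.
Holding cost H = 0.33 × $66.90 = $22.0770 per unit per year.
EOQ = √(2DS / H) = √(2 × 52,195 × 138 / 22.077).
= √(14,405,820 / 22.077) = √652,526.1584 ≈ 807.791.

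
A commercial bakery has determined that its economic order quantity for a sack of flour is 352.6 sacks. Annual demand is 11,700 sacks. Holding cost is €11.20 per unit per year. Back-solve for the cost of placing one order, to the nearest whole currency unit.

Invert the EOQ relation Q*² = 2DS/H.
From Q* = √(2DS/H): S = Q*²H / (2D) = 352.6² × 11.2 / (2 × 11,700) = 59.5068.

S ≈ €60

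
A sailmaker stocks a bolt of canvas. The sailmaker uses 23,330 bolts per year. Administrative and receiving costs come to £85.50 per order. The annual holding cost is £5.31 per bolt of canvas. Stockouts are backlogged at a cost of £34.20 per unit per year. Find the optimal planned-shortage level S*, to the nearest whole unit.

S* ≈ 125 bolts

With planned backorders, Q* = √(2DS/H) · √((H+B)/B).
√(2DS/H) = √(2 × 23,330 × 85.5 / 5.31) = 866.779.
√((H+B)/B) = √((5.31+34.2)/34.2) = 1.0748.
Q* ≈ 931.641.
S* = Q* · H/(H+B) = 931.641 × 5.31/39.51 ≈ 125.209.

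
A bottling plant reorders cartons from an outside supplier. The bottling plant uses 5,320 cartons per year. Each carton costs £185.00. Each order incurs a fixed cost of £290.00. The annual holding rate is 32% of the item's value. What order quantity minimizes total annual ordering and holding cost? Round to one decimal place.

Q* ≈ 228.3 cartons

Holding cost H = 0.32 × £185.00 = £59.2000 per unit per year.
EOQ = √(2DS / H) = √(2 × 5,320 × 290 / 59.2).
= √(3,085,600 / 59.2) = √52,121.6216 ≈ 228.302.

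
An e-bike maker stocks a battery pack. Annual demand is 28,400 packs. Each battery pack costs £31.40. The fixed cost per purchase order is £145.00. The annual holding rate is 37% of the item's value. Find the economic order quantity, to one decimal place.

Holding cost H = 0.37 × £31.40 = £11.6180 per unit per year.
EOQ = √(2DS / H) = √(2 × 28,400 × 145 / 11.618).
= √(8,236,000 / 11.618) = √708,899.9828 ≈ 841.962.

Q* ≈ 842.0 packs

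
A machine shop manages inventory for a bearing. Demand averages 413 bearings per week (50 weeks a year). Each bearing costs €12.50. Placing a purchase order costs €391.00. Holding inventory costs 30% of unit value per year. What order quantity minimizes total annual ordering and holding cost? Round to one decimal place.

Q* ≈ 2,075.1 bearings

Annual demand D = 413 × 50 = 20,650.
Holding cost H = 0.30 × €12.50 = €3.7500 per unit per year.
EOQ = √(2DS / H) = √(2 × 20,650 × 391 / 3.75).
= √(16,148,300 / 3.75) = √4,306,213.3333 ≈ 2075.142.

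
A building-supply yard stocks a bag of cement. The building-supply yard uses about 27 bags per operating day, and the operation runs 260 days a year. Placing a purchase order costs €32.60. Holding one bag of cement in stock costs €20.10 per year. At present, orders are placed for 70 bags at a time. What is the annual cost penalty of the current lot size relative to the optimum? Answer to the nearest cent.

Annual demand D = 27 × 260 = 7,020.
EOQ = √(2DS/H) = √(2 × 7,020 × 32.6 / 20.1) ≈ 150.90.
Cost at Q* = (D/Q*)S + (Q*/2)H = √(2DSH) ≈ €3,033.13.
Cost at Q = 70: (7,020/70)×32.6 + (70/2)×20.1 = €3,269.31 + €703.50 = €3,972.81.
Excess = €3,972.81 − €3,033.13 = €939.69.

Extra cost ≈ €939.69 per year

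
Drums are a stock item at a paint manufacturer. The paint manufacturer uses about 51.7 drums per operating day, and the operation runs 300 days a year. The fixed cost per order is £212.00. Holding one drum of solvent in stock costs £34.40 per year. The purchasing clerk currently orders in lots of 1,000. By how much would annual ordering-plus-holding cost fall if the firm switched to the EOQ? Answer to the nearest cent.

Annual demand D = 51.7 × 300 = 15,510.
EOQ = √(2DS/H) = √(2 × 15,510 × 212 / 34.4) ≈ 437.23.
Cost at Q* = (D/Q*)S + (Q*/2)H = √(2DSH) ≈ £15,040.70.
Cost at Q = 1,000: (15,510/1,000)×212 + (1,000/2)×34.4 = £3,288.12 + £17,200.00 = £20,488.12.
Excess = £20,488.12 − £15,040.70 = £5,447.42.

Extra cost ≈ £5,447.42 per year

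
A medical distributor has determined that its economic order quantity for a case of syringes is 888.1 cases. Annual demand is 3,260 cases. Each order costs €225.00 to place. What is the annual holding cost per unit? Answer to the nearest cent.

H ≈ €1.86

The basic EOQ model gives Q* = √(2DS/H); rearrange for the unknown.
From Q* = √(2DS/H): H = 2DS / Q*² = 2 × 3,260 × 225 / 888.1² = 1.8600.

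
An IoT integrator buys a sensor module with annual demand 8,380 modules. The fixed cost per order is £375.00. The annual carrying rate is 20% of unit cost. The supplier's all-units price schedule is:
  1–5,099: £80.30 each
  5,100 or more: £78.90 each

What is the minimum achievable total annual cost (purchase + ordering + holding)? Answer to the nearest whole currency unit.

TC* ≈ £682,961

Holding cost per unit per year at price C is H = 0.20·C.
For each price level, check whether its EOQ is feasible; otherwise the best quantity at that price is the breakpoint.
EOQ at £80.30 = 625.6 (feasible in tier 1): TC = 8,380×£80.30 + (8,380/625.6)×375 + (625.6/2)×0.20×£80.30 = £682,960.75.
EOQ at £78.90 = 631.1 < 5100, so use break Q=5100: TC = 8,380×£78.90 + (8,380/5100.0)×375 + (5100.0/2)×0.20×£78.90 = £702,037.18.
Lowest total cost among the candidates is at Q = 625.6.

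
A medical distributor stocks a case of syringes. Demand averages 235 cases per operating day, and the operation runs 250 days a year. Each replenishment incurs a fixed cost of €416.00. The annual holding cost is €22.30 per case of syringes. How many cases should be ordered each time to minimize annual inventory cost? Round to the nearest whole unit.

Annual demand D = 235 × 250 = 58,750.
EOQ = √(2DS / H) = √(2 × 58,750 × 416 / 22.3).
= √(48,880,000 / 22.3) = √2,191,928.2511 ≈ 1480.516.

Q* ≈ 1,481 cases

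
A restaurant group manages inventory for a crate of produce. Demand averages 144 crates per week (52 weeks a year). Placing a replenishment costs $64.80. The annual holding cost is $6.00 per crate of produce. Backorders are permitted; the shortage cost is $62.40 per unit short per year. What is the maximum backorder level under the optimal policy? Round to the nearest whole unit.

S* ≈ 37 crates

Annual demand D = 144 × 52 = 7,488.
With planned backorders, Q* = √(2DS/H) · √((H+B)/B).
√(2DS/H) = √(2 × 7,488 × 64.8 / 6) = 402.170.
√((H+B)/B) = √((6+62.4)/62.4) = 1.0470.
Q* ≈ 421.062.
S* = Q* · H/(H+B) = 421.062 × 6/68.4 ≈ 36.935.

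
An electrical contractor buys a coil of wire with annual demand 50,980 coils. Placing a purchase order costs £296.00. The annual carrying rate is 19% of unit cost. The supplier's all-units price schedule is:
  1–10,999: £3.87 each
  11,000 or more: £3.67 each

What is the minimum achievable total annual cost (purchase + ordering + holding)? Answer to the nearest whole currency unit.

Holding cost per unit per year at price C is H = 0.19·C.
For each price level, check whether its EOQ is feasible; otherwise the best quantity at that price is the breakpoint.
EOQ at £3.87 = 6406.6 (feasible in tier 1): TC = 50,980×£3.87 + (50,980/6406.6)×296 + (6406.6/2)×0.19×£3.87 = £202,003.38.
EOQ at £3.67 = 6578.9 < 11000, so use break Q=11000: TC = 50,980×£3.67 + (50,980/11000.0)×296 + (11000.0/2)×0.19×£3.67 = £192,303.58.
Lowest total cost among the candidates is at Q = 11000.0.

TC* ≈ £192,304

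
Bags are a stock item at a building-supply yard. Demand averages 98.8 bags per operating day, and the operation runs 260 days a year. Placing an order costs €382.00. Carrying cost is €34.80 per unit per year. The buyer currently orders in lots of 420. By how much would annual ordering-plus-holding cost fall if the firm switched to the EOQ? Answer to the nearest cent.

Annual demand D = 98.8 × 260 = 25,688.
EOQ = √(2DS/H) = √(2 × 25,688 × 382 / 34.8) ≈ 750.97.
Cost at Q* = (D/Q*)S + (Q*/2)H = √(2DSH) ≈ €26,133.73.
Cost at Q = 420: (25,688/420)×382 + (420/2)×34.8 = €23,363.85 + €7,308.00 = €30,671.85.
Excess = €30,671.85 − €26,133.73 = €4,538.11.

Extra cost ≈ €4,538.11 per year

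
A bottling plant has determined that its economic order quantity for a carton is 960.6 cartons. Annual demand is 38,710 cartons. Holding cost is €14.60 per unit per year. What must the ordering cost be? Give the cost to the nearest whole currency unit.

S ≈ €174

Invert the EOQ relation Q*² = 2DS/H.
From Q* = √(2DS/H): S = Q*²H / (2D) = 960.6² × 14.6 / (2 × 38,710) = 174.0143.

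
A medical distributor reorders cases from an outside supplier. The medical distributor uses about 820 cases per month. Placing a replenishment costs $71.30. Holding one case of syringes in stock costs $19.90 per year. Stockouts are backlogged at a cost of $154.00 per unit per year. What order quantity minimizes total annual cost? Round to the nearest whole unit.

Q* ≈ 282 cases

Annual demand D = 820 × 12 = 9,840.
With planned backorders, Q* = √(2DS/H) · √((H+B)/B).
√(2DS/H) = √(2 × 9,840 × 71.3 / 19.9) = 265.541.
√((H+B)/B) = √((19.9+154)/154) = 1.0626.
Q* ≈ 282.176.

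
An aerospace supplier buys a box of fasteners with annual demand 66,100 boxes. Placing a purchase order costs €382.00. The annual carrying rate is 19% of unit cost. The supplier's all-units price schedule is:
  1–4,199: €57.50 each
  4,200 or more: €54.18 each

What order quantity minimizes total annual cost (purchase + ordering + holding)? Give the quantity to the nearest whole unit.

Q* ≈ 4,200 boxes

Holding cost per unit per year at price C is H = 0.19·C.
Evaluate total cost at each tier's feasible EOQ or, if the EOQ is below the tier, at the tier's minimum quantity.
EOQ at €57.50 = 2150.0 (feasible in tier 1): TC = 66,100×€57.50 + (66,100/2150.0)×382 + (2150.0/2)×0.19×€57.50 = €3,824,238.65.
EOQ at €54.18 = 2214.9 < 4200, so use break Q=4200: TC = 66,100×€54.18 + (66,100/4200.0)×382 + (4200.0/2)×0.19×€54.18 = €3,608,927.77.
Lowest total cost is €3,608,927.77 at Q = 4200.0.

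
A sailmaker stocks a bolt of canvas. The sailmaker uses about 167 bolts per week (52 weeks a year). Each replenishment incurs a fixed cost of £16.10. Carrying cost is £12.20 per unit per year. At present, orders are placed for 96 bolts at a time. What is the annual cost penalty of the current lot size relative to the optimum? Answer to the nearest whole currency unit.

Extra cost ≈ £195 per year

Annual demand D = 167 × 52 = 8,684.
EOQ = √(2DS/H) = √(2 × 8,684 × 16.1 / 12.2) ≈ 151.39.
Cost at Q* = (D/Q*)S + (Q*/2)H = √(2DSH) ≈ £1,847.00.
Cost at Q = 96: (8,684/96)×16.1 + (96/2)×12.2 = £1,456.38 + £585.60 = £2,041.98.
Excess = £2,041.98 − £1,847.00 = £194.98.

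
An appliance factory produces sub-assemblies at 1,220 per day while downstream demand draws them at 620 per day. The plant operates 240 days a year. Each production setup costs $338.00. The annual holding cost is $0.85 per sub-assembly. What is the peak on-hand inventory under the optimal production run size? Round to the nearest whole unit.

I_max ≈ 7,629 sub-assemblies

Annual demand D = 620 × 240 = 148,800.
Production build-up factor (1 − d/p) = 1 − 620/1,220 = 0.4918.
Q* = √(2DS / (H(1 − d/p))) = √(2 × 148,800 × 338 / (0.85 × 0.4918)).
= √(100,588,800 / 0.418) ≈ 15512.066.
Maximum inventory = Q*(1 − d/p) = 15512.066 × 0.4918 ≈ 7628.885.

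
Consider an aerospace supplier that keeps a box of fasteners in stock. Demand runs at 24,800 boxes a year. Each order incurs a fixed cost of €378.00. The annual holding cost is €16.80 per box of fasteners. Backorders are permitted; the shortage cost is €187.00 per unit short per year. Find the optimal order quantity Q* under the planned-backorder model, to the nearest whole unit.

Q* ≈ 1,103 boxes

With planned backorders, Q* = √(2DS/H) · √((H+B)/B).
√(2DS/H) = √(2 × 24,800 × 378 / 16.8) = 1056.409.
√((H+B)/B) = √((16.8+187)/187) = 1.0440.
Q* ≈ 1102.842.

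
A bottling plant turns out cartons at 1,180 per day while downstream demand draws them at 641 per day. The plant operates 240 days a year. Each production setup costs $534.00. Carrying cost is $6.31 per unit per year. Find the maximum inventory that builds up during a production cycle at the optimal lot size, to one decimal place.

I_max ≈ 3,448.7 cartons

Annual demand D = 641 × 240 = 153,840.
Production build-up factor (1 − d/p) = 1 − 641/1,180 = 0.4568.
Q* = √(2DS / (H(1 − d/p))) = √(2 × 153,840 × 534 / (6.31 × 0.4568)).
= √(164,301,120 / 2.8823) ≈ 7550.091.
Maximum inventory = Q*(1 − d/p) = 7550.091 × 0.4568 ≈ 3448.728.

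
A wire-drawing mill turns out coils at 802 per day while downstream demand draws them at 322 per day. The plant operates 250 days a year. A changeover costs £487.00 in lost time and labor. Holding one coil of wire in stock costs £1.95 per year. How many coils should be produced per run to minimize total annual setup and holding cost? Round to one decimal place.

Annual demand D = 322 × 250 = 80,500.
Production build-up factor (1 − d/p) = 1 − 322/802 = 0.5985.
Q* = √(2DS / (H(1 − d/p))) = √(2 × 80,500 × 487 / (1.95 × 0.5985)).
= √(78,407,000 / 1.1671) ≈ 8196.467.

Q* ≈ 8,196.5 coils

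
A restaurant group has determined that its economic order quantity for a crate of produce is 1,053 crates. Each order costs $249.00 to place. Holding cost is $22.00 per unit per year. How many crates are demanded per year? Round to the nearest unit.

Invert the EOQ relation Q*² = 2DS/H.
From Q* = √(2DS/H): D = Q*²H / (2S) = 1,053² × 22 / (2 × 249) = 48983.530.

D ≈ 48,984 crates per year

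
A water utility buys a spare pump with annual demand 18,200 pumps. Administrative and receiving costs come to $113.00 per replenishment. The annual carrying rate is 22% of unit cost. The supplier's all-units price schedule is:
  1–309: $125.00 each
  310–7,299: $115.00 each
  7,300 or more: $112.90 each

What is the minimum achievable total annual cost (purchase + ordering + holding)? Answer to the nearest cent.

Holding cost per unit per year at price C is H = 0.22·C.
Evaluate total cost at each tier's feasible EOQ or, if the EOQ is below the tier, at the tier's minimum quantity.
Tier 1 ($125.00): EOQ = 386.7 exceeds tier's upper bound 309, so this tier is dominated.
EOQ at $115.00 = 403.2 (feasible in tier 2): TC = 18,200×$115.00 + (18,200/403.2)×113 + (403.2/2)×0.22×$115.00 = $2,103,201.17.
EOQ at $112.90 = 406.9 < 7300, so use break Q=7300: TC = 18,200×$112.90 + (18,200/7300.0)×113 + (7300.0/2)×0.22×$112.90 = $2,145,720.43.
Lowest total cost among the candidates is at Q = 403.2.

TC* ≈ $2,103,201.17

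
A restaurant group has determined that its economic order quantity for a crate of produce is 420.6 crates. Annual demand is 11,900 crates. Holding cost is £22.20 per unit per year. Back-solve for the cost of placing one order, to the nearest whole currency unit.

Invert the EOQ relation Q*² = 2DS/H.
From Q* = √(2DS/H): S = Q*²H / (2D) = 420.6² × 22.2 / (2 × 11,900) = 165.0116.

S ≈ £165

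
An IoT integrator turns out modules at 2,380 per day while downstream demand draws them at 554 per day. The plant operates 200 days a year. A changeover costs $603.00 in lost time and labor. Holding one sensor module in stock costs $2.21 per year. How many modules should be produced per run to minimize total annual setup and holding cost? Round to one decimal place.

Annual demand D = 554 × 200 = 110,800.
Production build-up factor (1 − d/p) = 1 − 554/2,380 = 0.7672.
Q* = √(2DS / (H(1 − d/p))) = √(2 × 110,800 × 603 / (2.21 × 0.7672)).
= √(133,624,800 / 1.6956) ≈ 8877.394.

Q* ≈ 8,877.4 modules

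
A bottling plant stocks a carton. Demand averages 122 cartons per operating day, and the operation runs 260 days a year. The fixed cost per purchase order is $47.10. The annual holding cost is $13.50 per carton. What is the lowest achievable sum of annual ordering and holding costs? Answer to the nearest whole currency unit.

Annual demand D = 122 × 260 = 31,720.
Q* = √(2DS/H) = √(2 × 31,720 × 47.1 / 13.5) ≈ 470.46.
At Q*, ordering cost (D/Q*)S equals holding cost (Q*/2)H, each = √(DSH/2).
Minimum total = √(2DSH) = √(2 × 31,720 × 47.1 × 13.5) ≈ 6351.246.

TC* ≈ $6,351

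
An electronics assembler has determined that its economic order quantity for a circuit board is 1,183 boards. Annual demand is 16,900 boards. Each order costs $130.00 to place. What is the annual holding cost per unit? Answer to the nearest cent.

Squaring Q* = √(2DS/H) gives Q*² = 2DS/H.
From Q* = √(2DS/H): H = 2DS / Q*² = 2 × 16,900 × 130 / 1,183² = 3.1397.

H ≈ $3.14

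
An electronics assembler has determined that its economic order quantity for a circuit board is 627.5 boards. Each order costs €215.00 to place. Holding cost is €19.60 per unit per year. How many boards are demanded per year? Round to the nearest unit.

Invert the EOQ relation Q*² = 2DS/H.
From Q* = √(2DS/H): D = Q*²H / (2S) = 627.5² × 19.6 / (2 × 215) = 17947.959.

D ≈ 17,948 boards per year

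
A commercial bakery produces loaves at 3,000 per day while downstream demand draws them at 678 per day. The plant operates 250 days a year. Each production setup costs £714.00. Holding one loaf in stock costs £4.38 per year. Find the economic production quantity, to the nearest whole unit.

Annual demand D = 678 × 250 = 169,500.
Production build-up factor (1 − d/p) = 1 − 678/3,000 = 0.7740.
Q* = √(2DS / (H(1 − d/p))) = √(2 × 169,500 × 714 / (4.38 × 0.7740)).
= √(242,046,000 / 3.3901) ≈ 8449.703.

Q* ≈ 8,450 loaves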